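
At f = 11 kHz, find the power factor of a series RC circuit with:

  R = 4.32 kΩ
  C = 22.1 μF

Step 1 — Angular frequency: ω = 2π·f = 2π·1.1e+04 = 6.912e+04 rad/s.
Step 2 — Component impedances:
  R: Z = R = 4320 Ω
  C: Z = 1/(jωC) = -j/(ω·C) = 0 - j0.6547 Ω
Step 3 — Series combination: Z_total = R + C = 4320 - j0.6547 Ω = 4320∠-0.0° Ω.
Step 4 — Power factor: PF = cos(φ) = Re(Z)/|Z| = 4320/4320 = 1.
Step 5 — Type: Im(Z) = -0.6547 ⇒ leading (phase φ = -0.0°).

PF = 1 (leading, φ = -0.0°)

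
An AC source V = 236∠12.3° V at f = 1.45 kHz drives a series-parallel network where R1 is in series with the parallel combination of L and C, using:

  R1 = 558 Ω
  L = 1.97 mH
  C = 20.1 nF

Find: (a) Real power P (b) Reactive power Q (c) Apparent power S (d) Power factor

Step 1 — Angular frequency: ω = 2π·f = 2π·1450 = 9111 rad/s.
Step 2 — Component impedances:
  R1: Z = R = 558 Ω
  L: Z = jωL = j·9111·0.00197 = 0 + j17.95 Ω
  C: Z = 1/(jωC) = -j/(ω·C) = 0 - j5461 Ω
Step 3 — Parallel branch: L || C = 1/(1/L + 1/C) = 0 + j18.01 Ω.
Step 4 — Series with R1: Z_total = R1 + (L || C) = 558 + j18.01 Ω = 558.3∠1.8° Ω.
Step 5 — Source phasor: V = 236∠12.3° V = 230.6 + j50.28 V.
Step 6 — Current: I = V / Z = 0.4157 + j0.07668 A = 0.4227∠10.5° A.
Step 7 — Complex power: S = V·I* = 99.71 + j3.218 VA.
Step 8 — Real power: P = Re(S) = 99.71 W.
Step 9 — Reactive power: Q = Im(S) = 3.218 VAR.
Step 10 — Apparent power: |S| = 99.76 VA.
Step 11 — Power factor: PF = P/|S| = 0.9995 (lagging).

(a) P = 99.71 W  (b) Q = 3.218 VAR  (c) S = 99.76 VA  (d) PF = 0.9995 (lagging)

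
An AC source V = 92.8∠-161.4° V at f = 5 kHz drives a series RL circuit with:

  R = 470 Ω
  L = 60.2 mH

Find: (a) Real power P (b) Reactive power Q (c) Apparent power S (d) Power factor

Step 1 — Angular frequency: ω = 2π·f = 2π·5000 = 3.142e+04 rad/s.
Step 2 — Component impedances:
  R: Z = R = 470 Ω
  L: Z = jωL = j·3.142e+04·0.0602 = 0 + j1891 Ω
Step 3 — Series combination: Z_total = R + L = 470 + j1891 Ω = 1949∠76.0° Ω.
Step 4 — Source phasor: V = 92.8∠-161.4° V = -87.95 - j29.6 V.
Step 5 — Current: I = V / Z = -0.02563 + j0.04014 A = 0.04762∠122.6° A.
Step 6 — Complex power: S = V·I* = 1.066 + j4.289 VA.
Step 7 — Real power: P = Re(S) = 1.066 W.
Step 8 — Reactive power: Q = Im(S) = 4.289 VAR.
Step 9 — Apparent power: |S| = 4.419 VA.
Step 10 — Power factor: PF = P/|S| = 0.2412 (lagging).

(a) P = 1.066 W  (b) Q = 4.289 VAR  (c) S = 4.419 VA  (d) PF = 0.2412 (lagging)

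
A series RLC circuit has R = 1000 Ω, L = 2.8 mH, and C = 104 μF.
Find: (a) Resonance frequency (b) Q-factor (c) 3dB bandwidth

Step 1 — Resonance: ω₀ = 1/√(LC) = 1/√(0.0028·0.000104) = 1853 rad/s.
Step 2 — f₀ = ω₀/(2π) = 294.9 Hz.
Step 3 — Series Q: Q = ω₀L/R = 1853·0.0028/1000 = 0.005189.
Step 4 — Bandwidth: Δω = ω₀/Q = 3.571e+05 rad/s; BW = Δω/(2π) = 5.684e+04 Hz.

(a) f₀ = 294.9 Hz  (b) Q = 0.005189  (c) BW = 5.684e+04 Hz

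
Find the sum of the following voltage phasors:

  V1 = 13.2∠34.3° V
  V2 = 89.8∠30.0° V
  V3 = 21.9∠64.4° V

Step 1 — Convert each phasor to rectangular form:
  V1 = 13.2·(cos(34.3°) + j·sin(34.3°)) = 10.9 + j7.439 V
  V2 = 89.8·(cos(30.0°) + j·sin(30.0°)) = 77.77 + j44.9 V
  V3 = 21.9·(cos(64.4°) + j·sin(64.4°)) = 9.463 + j19.75 V
Step 2 — Sum components: V_total = 98.14 + j72.09 V.
Step 3 — Convert to polar: |V_total| = 121.8 V, ∠V_total = 36.3°.

V_total = 121.8∠36.3° V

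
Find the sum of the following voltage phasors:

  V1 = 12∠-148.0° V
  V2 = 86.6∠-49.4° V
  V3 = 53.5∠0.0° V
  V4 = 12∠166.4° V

Step 1 — Convert each phasor to rectangular form:
  V1 = 12·(cos(-148.0°) + j·sin(-148.0°)) = -10.18 - j6.359 V
  V2 = 86.6·(cos(-49.4°) + j·sin(-49.4°)) = 56.36 - j65.75 V
  V3 = 53.5·(cos(0.0°) + j·sin(0.0°)) = 53.5 V
  V4 = 12·(cos(166.4°) + j·sin(166.4°)) = -11.66 + j2.822 V
Step 2 — Sum components: V_total = 88.02 - j69.29 V.
Step 3 — Convert to polar: |V_total| = 112 V, ∠V_total = -38.2°.

V_total = 112∠-38.2° V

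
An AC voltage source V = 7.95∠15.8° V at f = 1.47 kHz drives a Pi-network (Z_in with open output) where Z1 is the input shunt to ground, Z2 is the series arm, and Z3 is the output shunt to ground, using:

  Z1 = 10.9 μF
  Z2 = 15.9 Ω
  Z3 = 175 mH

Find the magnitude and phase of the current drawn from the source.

Step 1 — Angular frequency: ω = 2π·f = 2π·1470 = 9236 rad/s.
Step 2 — Component impedances:
  Z1: Z = 1/(jωC) = -j/(ω·C) = 0 - j9.933 Ω
  Z2: Z = R = 15.9 Ω
  Z3: Z = jωL = j·9236·0.175 = 0 + j1616 Ω
Step 3 — With open output, the series arm Z2 and the output shunt Z3 appear in series to ground: Z2 + Z3 = 15.9 + j1616 Ω.
Step 4 — Parallel with input shunt Z1: Z_in = Z1 || (Z2 + Z3) = 0.0006078 - j9.994 Ω = 9.994∠-90.0° Ω.
Step 5 — Source phasor: V = 7.95∠15.8° V = 7.65 + j2.165 V.
Step 6 — Ohm's law: I = V / Z_total = (7.65 + j2.165) / (0.0006078 - j9.994) = -0.2165 + j0.7654 A.
Step 7 — Convert to polar: |I| = 0.7955 A, ∠I = 105.8°.

I = 0.7955∠105.8° A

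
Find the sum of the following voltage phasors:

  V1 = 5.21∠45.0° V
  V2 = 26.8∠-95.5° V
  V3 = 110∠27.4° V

Step 1 — Convert each phasor to rectangular form:
  V1 = 5.21·(cos(45.0°) + j·sin(45.0°)) = 3.684 + j3.684 V
  V2 = 26.8·(cos(-95.5°) + j·sin(-95.5°)) = -2.569 - j26.68 V
  V3 = 110·(cos(27.4°) + j·sin(27.4°)) = 97.66 + j50.62 V
Step 2 — Sum components: V_total = 98.78 + j27.63 V.
Step 3 — Convert to polar: |V_total| = 102.6 V, ∠V_total = 15.6°.

V_total = 102.6∠15.6° V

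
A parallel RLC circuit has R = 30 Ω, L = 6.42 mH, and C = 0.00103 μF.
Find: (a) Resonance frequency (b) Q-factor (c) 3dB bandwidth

Step 1 — Resonance: ω₀ = 1/√(LC) = 1/√(0.00642·1.03e-09) = 3.889e+05 rad/s.
Step 2 — f₀ = ω₀/(2π) = 6.189e+04 Hz.
Step 3 — Parallel Q: Q = R/(ω₀L) = 30/(3.889e+05·0.00642) = 0.01202.
Step 4 — Bandwidth: Δω = ω₀/Q = 3.236e+07 rad/s; BW = Δω/(2π) = 5.151e+06 Hz.

(a) f₀ = 6.189e+04 Hz  (b) Q = 0.01202  (c) BW = 5.151e+06 Hz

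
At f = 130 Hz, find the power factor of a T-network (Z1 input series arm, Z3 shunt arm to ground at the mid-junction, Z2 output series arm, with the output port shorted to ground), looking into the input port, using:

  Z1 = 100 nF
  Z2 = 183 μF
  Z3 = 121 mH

Step 1 — Angular frequency: ω = 2π·f = 2π·130 = 816.8 rad/s.
Step 2 — Component impedances:
  Z1: Z = 1/(jωC) = -j/(ω·C) = 0 - j1.224e+04 Ω
  Z2: Z = 1/(jωC) = -j/(ω·C) = 0 - j6.69 Ω
  Z3: Z = jωL = j·816.8·0.121 = 0 + j98.83 Ω
Step 3 — With the output port shorted to ground, the output series arm Z2 runs from the junction to ground; the shunt arm Z3 also runs from the junction to ground. They appear in parallel: Z3 || Z2 = 0 - j7.176 Ω.
Step 4 — Series with input arm Z1: Z_in = Z1 + (Z3 || Z2) = 0 - j1.225e+04 Ω = 1.225e+04∠-90.0° Ω.
Step 5 — Power factor: PF = cos(φ) = Re(Z)/|Z| = 0/1.225e+04 = 0.
Step 6 — Type: Im(Z) = -1.225e+04 ⇒ leading (phase φ = -90.0°).

PF = 0 (leading, φ = -90.0°)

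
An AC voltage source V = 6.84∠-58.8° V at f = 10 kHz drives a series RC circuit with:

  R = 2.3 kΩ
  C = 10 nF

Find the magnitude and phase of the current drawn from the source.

Step 1 — Angular frequency: ω = 2π·f = 2π·1e+04 = 6.283e+04 rad/s.
Step 2 — Component impedances:
  R: Z = R = 2300 Ω
  C: Z = 1/(jωC) = -j/(ω·C) = 0 - j1592 Ω
Step 3 — Series combination: Z_total = R + C = 2300 - j1592 Ω = 2797∠-34.7° Ω.
Step 4 — Source phasor: V = 6.84∠-58.8° V = 3.543 - j5.851 V.
Step 5 — Ohm's law: I = V / Z_total = (3.543 - j5.851) / (2300 - j1592) = 0.002232 - j0.0009993 A.
Step 6 — Convert to polar: |I| = 0.002446 A, ∠I = -24.1°.

I = 0.002446∠-24.1° A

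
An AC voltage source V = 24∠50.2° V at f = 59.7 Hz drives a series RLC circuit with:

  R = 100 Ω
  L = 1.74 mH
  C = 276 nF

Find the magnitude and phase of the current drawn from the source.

Step 1 — Angular frequency: ω = 2π·f = 2π·59.7 = 375.1 rad/s.
Step 2 — Component impedances:
  R: Z = R = 100 Ω
  L: Z = jωL = j·375.1·0.00174 = 0 + j0.6527 Ω
  C: Z = 1/(jωC) = -j/(ω·C) = 0 - j9659 Ω
Step 3 — Series combination: Z_total = R + L + C = 100 - j9658 Ω = 9659∠-89.4° Ω.
Step 4 — Source phasor: V = 24∠50.2° V = 15.36 + j18.44 V.
Step 5 — Ohm's law: I = V / Z_total = (15.36 + j18.44) / (100 - j9658) = -0.001892 + j0.00161 A.
Step 6 — Convert to polar: |I| = 0.002485 A, ∠I = 139.6°.

I = 0.002485∠139.6° A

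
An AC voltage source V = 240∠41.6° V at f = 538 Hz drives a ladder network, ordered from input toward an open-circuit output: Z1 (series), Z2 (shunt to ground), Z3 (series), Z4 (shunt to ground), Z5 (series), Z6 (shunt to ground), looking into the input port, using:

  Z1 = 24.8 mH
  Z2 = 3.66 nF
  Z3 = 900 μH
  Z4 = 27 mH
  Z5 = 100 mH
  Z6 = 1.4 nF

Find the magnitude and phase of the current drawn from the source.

Step 1 — Angular frequency: ω = 2π·f = 2π·538 = 3380 rad/s.
Step 2 — Component impedances:
  Z1: Z = jωL = j·3380·0.0248 = 0 + j83.83 Ω
  Z2: Z = 1/(jωC) = -j/(ω·C) = 0 - j8.083e+04 Ω
  Z3: Z = jωL = j·3380·0.0009 = 0 + j3.042 Ω
  Z4: Z = jωL = j·3380·0.027 = 0 + j91.27 Ω
  Z5: Z = jωL = j·3380·0.1 = 0 + j338 Ω
  Z6: Z = 1/(jωC) = -j/(ω·C) = 0 - j2.113e+05 Ω
Step 3 — Ladder network (open output): work backward from the far end, alternating series and parallel combinations. Z_in = 0 + j178.3 Ω = 178.3∠90.0° Ω.
Step 4 — Source phasor: V = 240∠41.6° V = 179.5 + j159.3 V.
Step 5 — Ohm's law: I = V / Z_total = (179.5 + j159.3) / (0 + j178.3) = 0.8937 - j1.007 A.
Step 6 — Convert to polar: |I| = 1.346 A, ∠I = -48.4°.

I = 1.346∠-48.4° A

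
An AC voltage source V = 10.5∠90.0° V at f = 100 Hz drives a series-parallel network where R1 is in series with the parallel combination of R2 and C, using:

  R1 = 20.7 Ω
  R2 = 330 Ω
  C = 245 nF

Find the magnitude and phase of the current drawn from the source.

Step 1 — Angular frequency: ω = 2π·f = 2π·100 = 628.3 rad/s.
Step 2 — Component impedances:
  R1: Z = R = 20.7 Ω
  R2: Z = R = 330 Ω
  C: Z = 1/(jωC) = -j/(ω·C) = 0 - j6496 Ω
Step 3 — Parallel branch: R2 || C = 1/(1/R2 + 1/C) = 329.2 - j16.72 Ω.
Step 4 — Series with R1: Z_total = R1 + (R2 || C) = 349.9 - j16.72 Ω = 350.2∠-2.7° Ω.
Step 5 — Source phasor: V = 10.5∠90.0° V = 0 + j10.5 V.
Step 6 — Ohm's law: I = V / Z_total = (0 + j10.5) / (349.9 - j16.72) = -0.001431 + j0.02994 A.
Step 7 — Convert to polar: |I| = 0.02998 A, ∠I = 92.7°.

I = 0.02998∠92.7° A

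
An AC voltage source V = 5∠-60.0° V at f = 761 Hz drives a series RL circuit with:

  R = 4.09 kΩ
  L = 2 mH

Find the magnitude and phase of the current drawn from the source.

Step 1 — Angular frequency: ω = 2π·f = 2π·761 = 4782 rad/s.
Step 2 — Component impedances:
  R: Z = R = 4090 Ω
  L: Z = jωL = j·4782·0.002 = 0 + j9.563 Ω
Step 3 — Series combination: Z_total = R + L = 4090 + j9.563 Ω = 4090∠0.1° Ω.
Step 4 — Source phasor: V = 5∠-60.0° V = 2.5 - j4.33 V.
Step 5 — Ohm's law: I = V / Z_total = (2.5 - j4.33) / (4090 + j9.563) = 0.0006088 - j0.00106 A.
Step 6 — Convert to polar: |I| = 0.001222 A, ∠I = -60.1°.

I = 0.001222∠-60.1° A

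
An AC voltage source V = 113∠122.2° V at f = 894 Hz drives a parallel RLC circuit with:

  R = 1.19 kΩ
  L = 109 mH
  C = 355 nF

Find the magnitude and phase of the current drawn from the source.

Step 1 — Angular frequency: ω = 2π·f = 2π·894 = 5617 rad/s.
Step 2 — Component impedances:
  R: Z = R = 1190 Ω
  L: Z = jωL = j·5617·0.109 = 0 + j612.3 Ω
  C: Z = 1/(jωC) = -j/(ω·C) = 0 - j501.5 Ω
Step 3 — Parallel combination: 1/Z_total = 1/R + 1/L + 1/C; Z_total = 1005 - j431.4 Ω = 1093∠-23.2° Ω.
Step 4 — Source phasor: V = 113∠122.2° V = -60.22 + j95.62 V.
Step 5 — Ohm's law: I = V / Z_total = (-60.22 + j95.62) / (1005 - j431.4) = -0.0851 + j0.05863 A.
Step 6 — Convert to polar: |I| = 0.1033 A, ∠I = 145.4°.

I = 0.1033∠145.4° A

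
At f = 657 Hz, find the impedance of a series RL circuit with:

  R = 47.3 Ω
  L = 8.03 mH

Step 1 — Angular frequency: ω = 2π·f = 2π·657 = 4128 rad/s.
Step 2 — Component impedances:
  R: Z = R = 47.3 Ω
  L: Z = jωL = j·4128·0.00803 = 0 + j33.15 Ω
Step 3 — Series combination: Z_total = R + L = 47.3 + j33.15 Ω = 57.76∠35.0° Ω.

Z = 47.3 + j33.15 Ω = 57.76∠35.0° Ω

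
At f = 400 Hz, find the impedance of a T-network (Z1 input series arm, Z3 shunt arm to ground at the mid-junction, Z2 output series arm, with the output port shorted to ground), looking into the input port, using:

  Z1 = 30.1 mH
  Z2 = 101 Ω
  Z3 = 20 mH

Step 1 — Angular frequency: ω = 2π·f = 2π·400 = 2513 rad/s.
Step 2 — Component impedances:
  Z1: Z = jωL = j·2513·0.0301 = 0 + j75.65 Ω
  Z2: Z = R = 101 Ω
  Z3: Z = jωL = j·2513·0.02 = 0 + j50.27 Ω
Step 3 — With the output port shorted to ground, the output series arm Z2 runs from the junction to ground; the shunt arm Z3 also runs from the junction to ground. They appear in parallel: Z3 || Z2 = 20.05 + j40.29 Ω.
Step 4 — Series with input arm Z1: Z_in = Z1 + (Z3 || Z2) = 20.05 + j115.9 Ω = 117.7∠80.2° Ω.

Z = 20.05 + j115.9 Ω = 117.7∠80.2° Ω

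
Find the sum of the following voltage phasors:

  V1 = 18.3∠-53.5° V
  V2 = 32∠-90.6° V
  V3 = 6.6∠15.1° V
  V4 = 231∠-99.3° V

Step 1 — Convert each phasor to rectangular form:
  V1 = 18.3·(cos(-53.5°) + j·sin(-53.5°)) = 10.89 - j14.71 V
  V2 = 32·(cos(-90.6°) + j·sin(-90.6°)) = -0.3351 - j32 V
  V3 = 6.6·(cos(15.1°) + j·sin(15.1°)) = 6.372 + j1.719 V
  V4 = 231·(cos(-99.3°) + j·sin(-99.3°)) = -37.33 - j228 V
Step 2 — Sum components: V_total = -20.41 - j273 V.
Step 3 — Convert to polar: |V_total| = 273.7 V, ∠V_total = -94.3°.

V_total = 273.7∠-94.3° V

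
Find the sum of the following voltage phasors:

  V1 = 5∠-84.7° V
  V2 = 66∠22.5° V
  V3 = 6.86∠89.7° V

Step 1 — Convert each phasor to rectangular form:
  V1 = 5·(cos(-84.7°) + j·sin(-84.7°)) = 0.4619 - j4.979 V
  V2 = 66·(cos(22.5°) + j·sin(22.5°)) = 60.98 + j25.26 V
  V3 = 6.86·(cos(89.7°) + j·sin(89.7°)) = 0.03592 + j6.86 V
Step 2 — Sum components: V_total = 61.47 + j27.14 V.
Step 3 — Convert to polar: |V_total| = 67.2 V, ∠V_total = 23.8°.

V_total = 67.2∠23.8° V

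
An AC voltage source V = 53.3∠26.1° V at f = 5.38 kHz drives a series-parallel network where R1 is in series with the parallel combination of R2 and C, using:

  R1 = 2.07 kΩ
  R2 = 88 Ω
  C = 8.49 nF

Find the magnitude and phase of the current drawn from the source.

Step 1 — Angular frequency: ω = 2π·f = 2π·5380 = 3.38e+04 rad/s.
Step 2 — Component impedances:
  R1: Z = R = 2070 Ω
  R2: Z = R = 88 Ω
  C: Z = 1/(jωC) = -j/(ω·C) = 0 - j3484 Ω
Step 3 — Parallel branch: R2 || C = 1/(1/R2 + 1/C) = 87.94 - j2.221 Ω.
Step 4 — Series with R1: Z_total = R1 + (R2 || C) = 2158 - j2.221 Ω = 2158∠-0.1° Ω.
Step 5 — Source phasor: V = 53.3∠26.1° V = 47.86 + j23.45 V.
Step 6 — Ohm's law: I = V / Z_total = (47.86 + j23.45) / (2158 - j2.221) = 0.02217 + j0.01089 A.
Step 7 — Convert to polar: |I| = 0.0247 A, ∠I = 26.2°.

I = 0.0247∠26.2° A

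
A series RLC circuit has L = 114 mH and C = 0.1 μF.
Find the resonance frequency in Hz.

Step 1 — Resonance condition Im(Z)=0 gives ω₀ = 1/√(LC).
Step 2 — ω₀ = 1/√(0.114·1e-07) = 9366 rad/s.
Step 3 — f₀ = ω₀/(2π) = 1491 Hz.

f₀ = 1491 Hz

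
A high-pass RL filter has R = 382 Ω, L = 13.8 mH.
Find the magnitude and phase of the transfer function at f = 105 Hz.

Step 1 — Angular frequency: ω = 2π·105 = 659.7 rad/s.
Step 2 — Transfer function: H(jω) = jωL/(R + jωL).
Step 3 — Numerator jωL = j·9.104; denominator R + jωL = 382 + j9.104.
Step 4 — H = 0.0005677 + j0.02382.
Step 5 — Magnitude: |H| = 0.02383 (-32.5 dB); phase: φ = 88.6°.

|H| = 0.02383 (-32.5 dB), φ = 88.6°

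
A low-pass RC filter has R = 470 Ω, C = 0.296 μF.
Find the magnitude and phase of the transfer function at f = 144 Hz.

Step 1 — Angular frequency: ω = 2π·144 = 904.8 rad/s.
Step 2 — Transfer function: H(jω) = 1/(1 + jωRC).
Step 3 — Denominator: 1 + jωRC = 1 + j·904.8·470·2.96e-07 = 1 + j0.1259.
Step 4 — H = 0.9844 - j0.1239.
Step 5 — Magnitude: |H| = 0.9922 (-0.1 dB); phase: φ = -7.2°.

|H| = 0.9922 (-0.1 dB), φ = -7.2°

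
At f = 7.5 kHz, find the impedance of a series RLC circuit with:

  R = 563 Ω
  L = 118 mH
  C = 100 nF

Step 1 — Angular frequency: ω = 2π·f = 2π·7500 = 4.712e+04 rad/s.
Step 2 — Component impedances:
  R: Z = R = 563 Ω
  L: Z = jωL = j·4.712e+04·0.118 = 0 + j5561 Ω
  C: Z = 1/(jωC) = -j/(ω·C) = 0 - j212.2 Ω
Step 3 — Series combination: Z_total = R + L + C = 563 + j5348 Ω = 5378∠84.0° Ω.

Z = 563 + j5348 Ω = 5378∠84.0° Ω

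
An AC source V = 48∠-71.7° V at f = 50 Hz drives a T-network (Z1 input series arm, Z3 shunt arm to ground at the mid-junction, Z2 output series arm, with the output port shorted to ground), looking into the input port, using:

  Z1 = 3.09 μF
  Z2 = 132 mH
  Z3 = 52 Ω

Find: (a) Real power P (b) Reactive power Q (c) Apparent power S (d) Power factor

Step 1 — Angular frequency: ω = 2π·f = 2π·50 = 314.2 rad/s.
Step 2 — Component impedances:
  Z1: Z = 1/(jωC) = -j/(ω·C) = 0 - j1030 Ω
  Z2: Z = jωL = j·314.2·0.132 = 0 + j41.47 Ω
  Z3: Z = R = 52 Ω
Step 3 — With the output port shorted to ground, the output series arm Z2 runs from the junction to ground; the shunt arm Z3 also runs from the junction to ground. They appear in parallel: Z3 || Z2 = 20.21 + j25.35 Ω.
Step 4 — Series with input arm Z1: Z_in = Z1 + (Z3 || Z2) = 20.21 - j1005 Ω = 1005∠-88.8° Ω.
Step 5 — Source phasor: V = 48∠-71.7° V = 15.07 - j45.57 V.
Step 6 — Current: I = V / Z = 0.04564 + j0.01408 A = 0.04776∠17.1° A.
Step 7 — Complex power: S = V·I* = 0.04611 - j2.292 VA.
Step 8 — Real power: P = Re(S) = 0.04611 W.
Step 9 — Reactive power: Q = Im(S) = -2.292 VAR.
Step 10 — Apparent power: |S| = 2.293 VA.
Step 11 — Power factor: PF = P/|S| = 0.02011 (leading).

(a) P = 0.04611 W  (b) Q = -2.292 VAR  (c) S = 2.293 VA  (d) PF = 0.02011 (leading)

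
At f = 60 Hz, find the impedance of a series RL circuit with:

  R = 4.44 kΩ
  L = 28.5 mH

Step 1 — Angular frequency: ω = 2π·f = 2π·60 = 377 rad/s.
Step 2 — Component impedances:
  R: Z = R = 4440 Ω
  L: Z = jωL = j·377·0.0285 = 0 + j10.74 Ω
Step 3 — Series combination: Z_total = R + L = 4440 + j10.74 Ω = 4440∠0.1° Ω.

Z = 4440 + j10.74 Ω = 4440∠0.1° Ω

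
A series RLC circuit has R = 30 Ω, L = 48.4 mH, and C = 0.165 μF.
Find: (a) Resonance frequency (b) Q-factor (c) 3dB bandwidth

Step 1 — Resonance: ω₀ = 1/√(LC) = 1/√(0.0484·1.65e-07) = 1.119e+04 rad/s.
Step 2 — f₀ = ω₀/(2π) = 1781 Hz.
Step 3 — Series Q: Q = ω₀L/R = 1.119e+04·0.0484/30 = 18.05.
Step 4 — Bandwidth: Δω = ω₀/Q = 619.8 rad/s; BW = Δω/(2π) = 98.65 Hz.

(a) f₀ = 1781 Hz  (b) Q = 18.05  (c) BW = 98.65 Hz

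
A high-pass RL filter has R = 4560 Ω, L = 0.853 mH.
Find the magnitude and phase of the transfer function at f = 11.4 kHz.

Step 1 — Angular frequency: ω = 2π·1.14e+04 = 7.163e+04 rad/s.
Step 2 — Transfer function: H(jω) = jωL/(R + jωL).
Step 3 — Numerator jωL = j·61.1; denominator R + jωL = 4560 + j61.1.
Step 4 — H = 0.0001795 + j0.0134.
Step 5 — Magnitude: |H| = 0.0134 (-37.5 dB); phase: φ = 89.2°.

|H| = 0.0134 (-37.5 dB), φ = 89.2°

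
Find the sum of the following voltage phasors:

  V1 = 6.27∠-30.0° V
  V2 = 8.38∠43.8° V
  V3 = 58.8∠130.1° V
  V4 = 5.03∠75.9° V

Step 1 — Convert each phasor to rectangular form:
  V1 = 6.27·(cos(-30.0°) + j·sin(-30.0°)) = 5.43 - j3.135 V
  V2 = 8.38·(cos(43.8°) + j·sin(43.8°)) = 6.048 + j5.8 V
  V3 = 58.8·(cos(130.1°) + j·sin(130.1°)) = -37.87 + j44.98 V
  V4 = 5.03·(cos(75.9°) + j·sin(75.9°)) = 1.225 + j4.878 V
Step 2 — Sum components: V_total = -25.17 + j52.52 V.
Step 3 — Convert to polar: |V_total| = 58.24 V, ∠V_total = 115.6°.

V_total = 58.24∠115.6° V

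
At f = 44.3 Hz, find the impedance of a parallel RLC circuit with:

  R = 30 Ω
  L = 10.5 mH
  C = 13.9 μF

Step 1 — Angular frequency: ω = 2π·f = 2π·44.3 = 278.3 rad/s.
Step 2 — Component impedances:
  R: Z = R = 30 Ω
  L: Z = jωL = j·278.3·0.0105 = 0 + j2.923 Ω
  C: Z = 1/(jωC) = -j/(ω·C) = 0 - j258.5 Ω
Step 3 — Parallel combination: 1/Z_total = 1/R + 1/L + 1/C; Z_total = 0.2885 + j2.928 Ω = 2.942∠84.4° Ω.

Z = 0.2885 + j2.928 Ω = 2.942∠84.4° Ω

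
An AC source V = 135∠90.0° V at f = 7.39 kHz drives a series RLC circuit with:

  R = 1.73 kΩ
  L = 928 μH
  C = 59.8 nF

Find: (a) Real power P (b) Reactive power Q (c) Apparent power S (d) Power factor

Step 1 — Angular frequency: ω = 2π·f = 2π·7390 = 4.643e+04 rad/s.
Step 2 — Component impedances:
  R: Z = R = 1730 Ω
  L: Z = jωL = j·4.643e+04·0.000928 = 0 + j43.09 Ω
  C: Z = 1/(jωC) = -j/(ω·C) = 0 - j360.1 Ω
Step 3 — Series combination: Z_total = R + L + C = 1730 - j317.1 Ω = 1759∠-10.4° Ω.
Step 4 — Source phasor: V = 135∠90.0° V = 0 + j135 V.
Step 5 — Current: I = V / Z = -0.01384 + j0.0755 A = 0.07676∠100.4° A.
Step 6 — Complex power: S = V·I* = 10.19 - j1.868 VA.
Step 7 — Real power: P = Re(S) = 10.19 W.
Step 8 — Reactive power: Q = Im(S) = -1.868 VAR.
Step 9 — Apparent power: |S| = 10.36 VA.
Step 10 — Power factor: PF = P/|S| = 0.9836 (leading).

(a) P = 10.19 W  (b) Q = -1.868 VAR  (c) S = 10.36 VA  (d) PF = 0.9836 (leading)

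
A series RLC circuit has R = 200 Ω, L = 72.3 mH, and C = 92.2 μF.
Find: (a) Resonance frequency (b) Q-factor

Step 1 — Resonance condition Im(Z)=0 gives ω₀ = 1/√(LC).
Step 2 — ω₀ = 1/√(0.0723·9.22e-05) = 387.3 rad/s.
Step 3 — f₀ = ω₀/(2π) = 61.64 Hz.
Step 4 — Series Q: Q = ω₀L/R = 387.3·0.0723/200 = 0.14.

(a) f₀ = 61.64 Hz  (b) Q = 0.14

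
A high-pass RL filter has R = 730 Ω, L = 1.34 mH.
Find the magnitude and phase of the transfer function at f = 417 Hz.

Step 1 — Angular frequency: ω = 2π·417 = 2620 rad/s.
Step 2 — Transfer function: H(jω) = jωL/(R + jωL).
Step 3 — Numerator jωL = j·3.511; denominator R + jωL = 730 + j3.511.
Step 4 — H = 2.313e-05 + j0.004809.
Step 5 — Magnitude: |H| = 0.004809 (-46.4 dB); phase: φ = 89.7°.

|H| = 0.004809 (-46.4 dB), φ = 89.7°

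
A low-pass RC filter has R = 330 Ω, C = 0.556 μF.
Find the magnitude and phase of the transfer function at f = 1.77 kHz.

Step 1 — Angular frequency: ω = 2π·1770 = 1.112e+04 rad/s.
Step 2 — Transfer function: H(jω) = 1/(1 + jωRC).
Step 3 — Denominator: 1 + jωRC = 1 + j·1.112e+04·330·5.56e-07 = 1 + j2.041.
Step 4 — H = 0.1937 - j0.3952.
Step 5 — Magnitude: |H| = 0.4401 (-7.1 dB); phase: φ = -63.9°.

|H| = 0.4401 (-7.1 dB), φ = -63.9°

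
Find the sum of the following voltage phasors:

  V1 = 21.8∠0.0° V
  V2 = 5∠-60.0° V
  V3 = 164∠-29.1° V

Step 1 — Convert each phasor to rectangular form:
  V1 = 21.8·(cos(0.0°) + j·sin(0.0°)) = 21.8 V
  V2 = 5·(cos(-60.0°) + j·sin(-60.0°)) = 2.5 - j4.33 V
  V3 = 164·(cos(-29.1°) + j·sin(-29.1°)) = 143.3 - j79.76 V
Step 2 — Sum components: V_total = 167.6 - j84.09 V.
Step 3 — Convert to polar: |V_total| = 187.5 V, ∠V_total = -26.6°.

V_total = 187.5∠-26.6° V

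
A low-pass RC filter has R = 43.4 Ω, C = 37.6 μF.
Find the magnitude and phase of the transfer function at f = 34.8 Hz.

Step 1 — Angular frequency: ω = 2π·34.8 = 218.7 rad/s.
Step 2 — Transfer function: H(jω) = 1/(1 + jωRC).
Step 3 — Denominator: 1 + jωRC = 1 + j·218.7·43.4·3.76e-05 = 1 + j0.3568.
Step 4 — H = 0.8871 - j0.3165.
Step 5 — Magnitude: |H| = 0.9418 (-0.5 dB); phase: φ = -19.6°.

|H| = 0.9418 (-0.5 dB), φ = -19.6°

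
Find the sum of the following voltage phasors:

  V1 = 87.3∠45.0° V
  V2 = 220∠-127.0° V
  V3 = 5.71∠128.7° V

Step 1 — Convert each phasor to rectangular form:
  V1 = 87.3·(cos(45.0°) + j·sin(45.0°)) = 61.73 + j61.73 V
  V2 = 220·(cos(-127.0°) + j·sin(-127.0°)) = -132.4 - j175.7 V
  V3 = 5.71·(cos(128.7°) + j·sin(128.7°)) = -3.57 + j4.456 V
Step 2 — Sum components: V_total = -74.24 - j109.5 V.
Step 3 — Convert to polar: |V_total| = 132.3 V, ∠V_total = -124.1°.

V_total = 132.3∠-124.1° V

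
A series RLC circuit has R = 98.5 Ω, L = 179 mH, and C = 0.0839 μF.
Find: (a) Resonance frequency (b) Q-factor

Step 1 — Resonance condition Im(Z)=0 gives ω₀ = 1/√(LC).
Step 2 — ω₀ = 1/√(0.179·8.39e-08) = 8160 rad/s.
Step 3 — f₀ = ω₀/(2π) = 1299 Hz.
Step 4 — Series Q: Q = ω₀L/R = 8160·0.179/98.5 = 14.83.

(a) f₀ = 1299 Hz  (b) Q = 14.83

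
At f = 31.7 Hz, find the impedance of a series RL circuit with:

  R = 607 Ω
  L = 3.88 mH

Step 1 — Angular frequency: ω = 2π·f = 2π·31.7 = 199.2 rad/s.
Step 2 — Component impedances:
  R: Z = R = 607 Ω
  L: Z = jωL = j·199.2·0.00388 = 0 + j0.7728 Ω
Step 3 — Series combination: Z_total = R + L = 607 + j0.7728 Ω = 607∠0.1° Ω.

Z = 607 + j0.7728 Ω = 607∠0.1° Ω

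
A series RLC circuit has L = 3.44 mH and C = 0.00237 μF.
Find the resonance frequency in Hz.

Step 1 — Resonance condition Im(Z)=0 gives ω₀ = 1/√(LC).
Step 2 — ω₀ = 1/√(0.00344·2.37e-09) = 3.502e+05 rad/s.
Step 3 — f₀ = ω₀/(2π) = 5.574e+04 Hz.

f₀ = 5.574e+04 Hz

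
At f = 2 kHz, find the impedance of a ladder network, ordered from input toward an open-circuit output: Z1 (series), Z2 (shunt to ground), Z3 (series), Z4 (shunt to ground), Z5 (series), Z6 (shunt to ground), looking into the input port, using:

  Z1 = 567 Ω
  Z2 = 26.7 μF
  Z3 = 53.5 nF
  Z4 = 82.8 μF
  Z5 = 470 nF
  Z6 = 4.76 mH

Step 1 — Angular frequency: ω = 2π·f = 2π·2000 = 1.257e+04 rad/s.
Step 2 — Component impedances:
  Z1: Z = R = 567 Ω
  Z2: Z = 1/(jωC) = -j/(ω·C) = 0 - j2.98 Ω
  Z3: Z = 1/(jωC) = -j/(ω·C) = 0 - j1487 Ω
  Z4: Z = 1/(jωC) = -j/(ω·C) = 0 - j0.9611 Ω
  Z5: Z = 1/(jωC) = -j/(ω·C) = 0 - j169.3 Ω
  Z6: Z = jωL = j·1.257e+04·0.00476 = 0 + j59.82 Ω
Step 3 — Ladder network (open output): work backward from the far end, alternating series and parallel combinations. Z_in = 567 - j2.974 Ω = 567∠-0.3° Ω.

Z = 567 - j2.974 Ω = 567∠-0.3° Ω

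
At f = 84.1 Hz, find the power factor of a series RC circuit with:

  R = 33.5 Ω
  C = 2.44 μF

Step 1 — Angular frequency: ω = 2π·f = 2π·84.1 = 528.4 rad/s.
Step 2 — Component impedances:
  R: Z = R = 33.5 Ω
  C: Z = 1/(jωC) = -j/(ω·C) = 0 - j775.6 Ω
Step 3 — Series combination: Z_total = R + C = 33.5 - j775.6 Ω = 776.3∠-87.5° Ω.
Step 4 — Power factor: PF = cos(φ) = Re(Z)/|Z| = 33.5/776.3 = 0.04315.
Step 5 — Type: Im(Z) = -775.6 ⇒ leading (phase φ = -87.5°).

PF = 0.04315 (leading, φ = -87.5°)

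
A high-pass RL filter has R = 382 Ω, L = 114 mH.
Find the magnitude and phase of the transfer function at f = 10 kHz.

Step 1 — Angular frequency: ω = 2π·1e+04 = 6.283e+04 rad/s.
Step 2 — Transfer function: H(jω) = jωL/(R + jωL).
Step 3 — Numerator jωL = j·7163; denominator R + jωL = 382 + j7163.
Step 4 — H = 0.9972 + j0.05318.
Step 5 — Magnitude: |H| = 0.9986 (-0.0 dB); phase: φ = 3.1°.

|H| = 0.9986 (-0.0 dB), φ = 3.1°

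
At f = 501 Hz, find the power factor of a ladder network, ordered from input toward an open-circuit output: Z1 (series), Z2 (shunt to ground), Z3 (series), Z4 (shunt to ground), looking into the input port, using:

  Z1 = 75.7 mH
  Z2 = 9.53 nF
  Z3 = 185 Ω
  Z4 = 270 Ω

Step 1 — Angular frequency: ω = 2π·f = 2π·501 = 3148 rad/s.
Step 2 — Component impedances:
  Z1: Z = jωL = j·3148·0.0757 = 0 + j238.3 Ω
  Z2: Z = 1/(jωC) = -j/(ω·C) = 0 - j3.333e+04 Ω
  Z3: Z = R = 185 Ω
  Z4: Z = R = 270 Ω
Step 3 — Ladder network (open output): work backward from the far end, alternating series and parallel combinations. Z_in = 454.9 + j232.1 Ω = 510.7∠27.0° Ω.
Step 4 — Power factor: PF = cos(φ) = Re(Z)/|Z| = 454.92/510.7 = 0.8908.
Step 5 — Type: Im(Z) = 232.1 ⇒ lagging (phase φ = 27.0°).

PF = 0.8908 (lagging, φ = 27.0°)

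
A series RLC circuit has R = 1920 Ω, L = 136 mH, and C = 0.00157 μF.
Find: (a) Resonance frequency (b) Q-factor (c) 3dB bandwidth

Step 1 — Resonance condition Im(Z)=0 gives ω₀ = 1/√(LC).
Step 2 — ω₀ = 1/√(0.136·1.57e-09) = 6.844e+04 rad/s.
Step 3 — f₀ = ω₀/(2π) = 1.089e+04 Hz.
Step 4 — Series Q: Q = ω₀L/R = 6.844e+04·0.136/1920 = 4.848.
Step 5 — 3dB bandwidth: Δω = ω₀/Q = 1.412e+04 rad/s; BW = Δω/(2π) = 2247 Hz.

(a) f₀ = 1.089e+04 Hz  (b) Q = 4.848  (c) BW = 2247 Hz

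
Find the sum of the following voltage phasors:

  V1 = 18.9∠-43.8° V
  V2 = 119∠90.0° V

Step 1 — Convert each phasor to rectangular form:
  V1 = 18.9·(cos(-43.8°) + j·sin(-43.8°)) = 13.64 - j13.08 V
  V2 = 119·(cos(90.0°) + j·sin(90.0°)) = 0 + j119 V
Step 2 — Sum components: V_total = 13.64 + j105.9 V.
Step 3 — Convert to polar: |V_total| = 106.8 V, ∠V_total = 82.7°.

V_total = 106.8∠82.7° V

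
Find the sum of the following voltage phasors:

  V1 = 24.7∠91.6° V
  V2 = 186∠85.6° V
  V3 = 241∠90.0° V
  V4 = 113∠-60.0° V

Step 1 — Convert each phasor to rectangular form:
  V1 = 24.7·(cos(91.6°) + j·sin(91.6°)) = -0.6897 + j24.69 V
  V2 = 186·(cos(85.6°) + j·sin(85.6°)) = 14.27 + j185.5 V
  V3 = 241·(cos(90.0°) + j·sin(90.0°)) = 0 + j241 V
  V4 = 113·(cos(-60.0°) + j·sin(-60.0°)) = 56.5 - j97.86 V
Step 2 — Sum components: V_total = 70.08 + j353.3 V.
Step 3 — Convert to polar: |V_total| = 360.2 V, ∠V_total = 78.8°.

V_total = 360.2∠78.8° V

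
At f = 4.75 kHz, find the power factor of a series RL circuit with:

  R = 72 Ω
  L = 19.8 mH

Step 1 — Angular frequency: ω = 2π·f = 2π·4750 = 2.985e+04 rad/s.
Step 2 — Component impedances:
  R: Z = R = 72 Ω
  L: Z = jωL = j·2.985e+04·0.0198 = 0 + j590.9 Ω
Step 3 — Series combination: Z_total = R + L = 72 + j590.9 Ω = 595.3∠83.1° Ω.
Step 4 — Power factor: PF = cos(φ) = Re(Z)/|Z| = 72/595.3 = 0.1209.
Step 5 — Type: Im(Z) = 590.9 ⇒ lagging (phase φ = 83.1°).

PF = 0.1209 (lagging, φ = 83.1°)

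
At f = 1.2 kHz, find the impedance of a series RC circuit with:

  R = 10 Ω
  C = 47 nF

Step 1 — Angular frequency: ω = 2π·f = 2π·1200 = 7540 rad/s.
Step 2 — Component impedances:
  R: Z = R = 10 Ω
  C: Z = 1/(jωC) = -j/(ω·C) = 0 - j2822 Ω
Step 3 — Series combination: Z_total = R + C = 10 - j2822 Ω = 2822∠-89.8° Ω.

Z = 10 - j2822 Ω = 2822∠-89.8° Ω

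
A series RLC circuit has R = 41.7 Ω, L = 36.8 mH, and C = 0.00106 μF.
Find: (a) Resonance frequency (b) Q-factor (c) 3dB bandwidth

Step 1 — Resonance: ω₀ = 1/√(LC) = 1/√(0.0368·1.06e-09) = 1.601e+05 rad/s.
Step 2 — f₀ = ω₀/(2π) = 2.548e+04 Hz.
Step 3 — Series Q: Q = ω₀L/R = 1.601e+05·0.0368/41.7 = 141.3.
Step 4 — Bandwidth: Δω = ω₀/Q = 1133 rad/s; BW = Δω/(2π) = 180.3 Hz.

(a) f₀ = 2.548e+04 Hz  (b) Q = 141.3  (c) BW = 180.3 Hz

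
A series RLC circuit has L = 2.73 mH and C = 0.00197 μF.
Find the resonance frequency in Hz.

Step 1 — Resonance condition Im(Z)=0 gives ω₀ = 1/√(LC).
Step 2 — ω₀ = 1/√(0.00273·1.97e-09) = 4.312e+05 rad/s.
Step 3 — f₀ = ω₀/(2π) = 6.863e+04 Hz.

f₀ = 6.863e+04 Hz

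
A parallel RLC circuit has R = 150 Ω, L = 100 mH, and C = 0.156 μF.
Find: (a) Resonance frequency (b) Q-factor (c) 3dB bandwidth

Step 1 — Resonance: ω₀ = 1/√(LC) = 1/√(0.1·1.56e-07) = 8006 rad/s.
Step 2 — f₀ = ω₀/(2π) = 1274 Hz.
Step 3 — Parallel Q: Q = R/(ω₀L) = 150/(8006·0.1) = 0.1873.
Step 4 — Bandwidth: Δω = ω₀/Q = 4.274e+04 rad/s; BW = Δω/(2π) = 6801 Hz.

(a) f₀ = 1274 Hz  (b) Q = 0.1873  (c) BW = 6801 Hz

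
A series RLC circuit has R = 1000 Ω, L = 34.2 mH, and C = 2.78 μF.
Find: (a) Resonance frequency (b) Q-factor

Step 1 — Resonance condition Im(Z)=0 gives ω₀ = 1/√(LC).
Step 2 — ω₀ = 1/√(0.0342·2.78e-06) = 3243 rad/s.
Step 3 — f₀ = ω₀/(2π) = 516.2 Hz.
Step 4 — Series Q: Q = ω₀L/R = 3243·0.0342/1000 = 0.1109.

(a) f₀ = 516.2 Hz  (b) Q = 0.1109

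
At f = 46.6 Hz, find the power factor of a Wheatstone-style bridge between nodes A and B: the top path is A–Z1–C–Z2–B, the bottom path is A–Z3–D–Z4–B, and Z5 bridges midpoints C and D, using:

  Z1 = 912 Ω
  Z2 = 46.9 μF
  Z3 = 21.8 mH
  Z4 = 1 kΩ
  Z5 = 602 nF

Step 1 — Angular frequency: ω = 2π·f = 2π·46.6 = 292.8 rad/s.
Step 2 — Component impedances:
  Z1: Z = R = 912 Ω
  Z2: Z = 1/(jωC) = -j/(ω·C) = 0 - j72.82 Ω
  Z3: Z = jωL = j·292.8·0.0218 = 0 + j6.383 Ω
  Z4: Z = R = 1000 Ω
  Z5: Z = 1/(jωC) = -j/(ω·C) = 0 - j5673 Ω
Step 3 — Bridge requires nodal analysis (the Z5 bridge couples midpoints C and D, so the two paths cannot be reduced to a simple series/parallel combination). Setting node B to ground and injecting 1 A at node A, the 3-node admittance system at A, C, D solves to V_A = Z_AB = 477.3 - j58.2 Ω = 480.8∠-7.0° Ω.
Step 4 — Power factor: PF = cos(φ) = Re(Z)/|Z| = 477.3/480.84 = 0.9926.
Step 5 — Type: Im(Z) = -58.2 ⇒ leading (phase φ = -7.0°).

PF = 0.9926 (leading, φ = -7.0°)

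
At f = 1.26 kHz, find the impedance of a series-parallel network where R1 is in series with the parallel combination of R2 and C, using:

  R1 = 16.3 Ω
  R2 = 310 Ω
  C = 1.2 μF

Step 1 — Angular frequency: ω = 2π·f = 2π·1260 = 7917 rad/s.
Step 2 — Component impedances:
  R1: Z = R = 16.3 Ω
  R2: Z = R = 310 Ω
  C: Z = 1/(jωC) = -j/(ω·C) = 0 - j105.3 Ω
Step 3 — Parallel branch: R2 || C = 1/(1/R2 + 1/C) = 32.05 - j94.38 Ω.
Step 4 — Series with R1: Z_total = R1 + (R2 || C) = 48.35 - j94.38 Ω = 106∠-62.9° Ω.

Z = 48.35 - j94.38 Ω = 106∠-62.9° Ω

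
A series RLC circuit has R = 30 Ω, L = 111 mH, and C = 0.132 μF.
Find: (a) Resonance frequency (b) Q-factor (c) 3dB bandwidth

Step 1 — Resonance: ω₀ = 1/√(LC) = 1/√(0.111·1.32e-07) = 8261 rad/s.
Step 2 — f₀ = ω₀/(2π) = 1315 Hz.
Step 3 — Series Q: Q = ω₀L/R = 8261·0.111/30 = 30.57.
Step 4 — Bandwidth: Δω = ω₀/Q = 270.3 rad/s; BW = Δω/(2π) = 43.01 Hz.

(a) f₀ = 1315 Hz  (b) Q = 30.57  (c) BW = 43.01 Hz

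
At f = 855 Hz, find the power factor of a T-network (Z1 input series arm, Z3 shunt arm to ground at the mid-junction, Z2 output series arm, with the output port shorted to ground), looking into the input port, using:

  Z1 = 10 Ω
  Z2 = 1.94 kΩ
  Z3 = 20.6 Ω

Step 1 — Angular frequency: ω = 2π·f = 2π·855 = 5372 rad/s.
Step 2 — Component impedances:
  Z1: Z = R = 10 Ω
  Z2: Z = R = 1940 Ω
  Z3: Z = R = 20.6 Ω
Step 3 — With the output port shorted to ground, the output series arm Z2 runs from the junction to ground; the shunt arm Z3 also runs from the junction to ground. They appear in parallel: Z3 || Z2 = 20.38 Ω.
Step 4 — Series with input arm Z1: Z_in = Z1 + (Z3 || Z2) = 30.38 Ω = 30.38∠0.0° Ω.
Step 5 — Power factor: PF = cos(φ) = Re(Z)/|Z| = 30.38/30.38 = 1.
Step 6 — Type: Im(Z) = 0 ⇒ unity (phase φ = 0.0°).

PF = 1 (unity, φ = 0.0°)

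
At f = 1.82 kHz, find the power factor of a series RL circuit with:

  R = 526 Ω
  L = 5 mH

Step 1 — Angular frequency: ω = 2π·f = 2π·1820 = 1.144e+04 rad/s.
Step 2 — Component impedances:
  R: Z = R = 526 Ω
  L: Z = jωL = j·1.144e+04·0.005 = 0 + j57.18 Ω
Step 3 — Series combination: Z_total = R + L = 526 + j57.18 Ω = 529.1∠6.2° Ω.
Step 4 — Power factor: PF = cos(φ) = Re(Z)/|Z| = 526/529.1 = 0.9941.
Step 5 — Type: Im(Z) = 57.18 ⇒ lagging (phase φ = 6.2°).

PF = 0.9941 (lagging, φ = 6.2°)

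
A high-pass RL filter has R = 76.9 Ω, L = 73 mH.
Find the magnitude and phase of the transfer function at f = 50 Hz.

Step 1 — Angular frequency: ω = 2π·50 = 314.2 rad/s.
Step 2 — Transfer function: H(jω) = jωL/(R + jωL).
Step 3 — Numerator jωL = j·22.93; denominator R + jωL = 76.9 + j22.93.
Step 4 — H = 0.08168 + j0.2739.
Step 5 — Magnitude: |H| = 0.2858 (-10.9 dB); phase: φ = 73.4°.

|H| = 0.2858 (-10.9 dB), φ = 73.4°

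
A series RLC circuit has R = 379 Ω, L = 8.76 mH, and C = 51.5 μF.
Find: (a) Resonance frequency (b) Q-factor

Step 1 — Resonance condition Im(Z)=0 gives ω₀ = 1/√(LC).
Step 2 — ω₀ = 1/√(0.00876·5.15e-05) = 1489 rad/s.
Step 3 — f₀ = ω₀/(2π) = 237 Hz.
Step 4 — Series Q: Q = ω₀L/R = 1489·0.00876/379 = 0.03441.

(a) f₀ = 237 Hz  (b) Q = 0.03441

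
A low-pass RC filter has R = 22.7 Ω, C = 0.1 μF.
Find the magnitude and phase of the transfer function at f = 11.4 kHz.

Step 1 — Angular frequency: ω = 2π·1.14e+04 = 7.163e+04 rad/s.
Step 2 — Transfer function: H(jω) = 1/(1 + jωRC).
Step 3 — Denominator: 1 + jωRC = 1 + j·7.163e+04·22.7·1e-07 = 1 + j0.1626.
Step 4 — H = 0.9742 - j0.1584.
Step 5 — Magnitude: |H| = 0.987 (-0.1 dB); phase: φ = -9.2°.

|H| = 0.987 (-0.1 dB), φ = -9.2°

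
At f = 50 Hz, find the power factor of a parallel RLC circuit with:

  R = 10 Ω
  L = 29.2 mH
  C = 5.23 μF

Step 1 — Angular frequency: ω = 2π·f = 2π·50 = 314.2 rad/s.
Step 2 — Component impedances:
  R: Z = R = 10 Ω
  L: Z = jωL = j·314.2·0.0292 = 0 + j9.173 Ω
  C: Z = 1/(jωC) = -j/(ω·C) = 0 - j608.6 Ω
Step 3 — Parallel combination: 1/Z_total = 1/R + 1/L + 1/C; Z_total = 4.645 + j4.987 Ω = 6.816∠47.0° Ω.
Step 4 — Power factor: PF = cos(φ) = Re(Z)/|Z| = 4.6452/6.8156 = 0.6816.
Step 5 — Type: Im(Z) = 4.987 ⇒ lagging (phase φ = 47.0°).

PF = 0.6816 (lagging, φ = 47.0°)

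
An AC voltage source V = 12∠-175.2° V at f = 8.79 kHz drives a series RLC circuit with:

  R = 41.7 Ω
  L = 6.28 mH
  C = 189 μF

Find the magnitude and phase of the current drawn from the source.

Step 1 — Angular frequency: ω = 2π·f = 2π·8790 = 5.523e+04 rad/s.
Step 2 — Component impedances:
  R: Z = R = 41.7 Ω
  L: Z = jωL = j·5.523e+04·0.00628 = 0 + j346.8 Ω
  C: Z = 1/(jωC) = -j/(ω·C) = 0 - j0.0958 Ω
Step 3 — Series combination: Z_total = R + L + C = 41.7 + j346.7 Ω = 349.2∠83.1° Ω.
Step 4 — Source phasor: V = 12∠-175.2° V = -11.96 - j1.004 V.
Step 5 — Ohm's law: I = V / Z_total = (-11.96 - j1.004) / (41.7 + j346.7) = -0.006943 + j0.03365 A.
Step 6 — Convert to polar: |I| = 0.03436 A, ∠I = 101.7°.

I = 0.03436∠101.7° A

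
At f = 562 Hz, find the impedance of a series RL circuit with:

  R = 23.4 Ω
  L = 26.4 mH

Step 1 — Angular frequency: ω = 2π·f = 2π·562 = 3531 rad/s.
Step 2 — Component impedances:
  R: Z = R = 23.4 Ω
  L: Z = jωL = j·3531·0.0264 = 0 + j93.22 Ω
Step 3 — Series combination: Z_total = R + L = 23.4 + j93.22 Ω = 96.11∠75.9° Ω.

Z = 23.4 + j93.22 Ω = 96.11∠75.9° Ω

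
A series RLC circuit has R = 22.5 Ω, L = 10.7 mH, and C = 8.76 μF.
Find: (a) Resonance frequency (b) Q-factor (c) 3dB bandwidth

Step 1 — Resonance: ω₀ = 1/√(LC) = 1/√(0.0107·8.76e-06) = 3266 rad/s.
Step 2 — f₀ = ω₀/(2π) = 519.8 Hz.
Step 3 — Series Q: Q = ω₀L/R = 3266·0.0107/22.5 = 1.553.
Step 4 — Bandwidth: Δω = ω₀/Q = 2103 rad/s; BW = Δω/(2π) = 334.7 Hz.

(a) f₀ = 519.8 Hz  (b) Q = 1.553  (c) BW = 334.7 Hz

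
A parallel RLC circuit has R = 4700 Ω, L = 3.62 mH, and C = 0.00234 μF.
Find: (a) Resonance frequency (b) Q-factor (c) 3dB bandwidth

Step 1 — Resonance: ω₀ = 1/√(LC) = 1/√(0.00362·2.34e-09) = 3.436e+05 rad/s.
Step 2 — f₀ = ω₀/(2π) = 5.468e+04 Hz.
Step 3 — Parallel Q: Q = R/(ω₀L) = 4700/(3.436e+05·0.00362) = 3.779.
Step 4 — Bandwidth: Δω = ω₀/Q = 9.093e+04 rad/s; BW = Δω/(2π) = 1.447e+04 Hz.

(a) f₀ = 5.468e+04 Hz  (b) Q = 3.779  (c) BW = 1.447e+04 Hz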